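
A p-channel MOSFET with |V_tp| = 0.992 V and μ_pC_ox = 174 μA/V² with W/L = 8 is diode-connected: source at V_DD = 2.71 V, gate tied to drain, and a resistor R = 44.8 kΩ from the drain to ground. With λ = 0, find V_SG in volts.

V_SG = 1.21 V

With gate tied to drain, V_SG = V_SD ≥ V_SG − |V_tp|, so the device is in saturation.
k_p = μ_pC_ox · (W/L) = 1.392 mA/V².
KCL at the drain: ½ k_p (V_SG − |V_tp|)² = (V_DD − V_SG)/R.
Let x = V_SG − 0.992. Then 31.2 x² + x − 1.718 = 0, giving x = 0.219 V (positive root), so V_SG = 1.21 V.
I_D = (V_DD − V_SG)/R = (2.71 − 1.21) / 44.8 = 0.0335 mA.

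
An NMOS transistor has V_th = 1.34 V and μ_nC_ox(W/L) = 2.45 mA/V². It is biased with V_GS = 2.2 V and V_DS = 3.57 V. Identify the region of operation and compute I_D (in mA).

Saturation; I_D = 0.906 mA

V_ov = V_GS − V_th = 2.2 − 1.34 = 0.86 V.
Since V_DS = 3.57 V ≥ V_ov = 0.86 V, the device is in saturation.
I_D = ½ k_n V_ov² = 0.5 × 2.45 × 0.86² = 0.906 mA.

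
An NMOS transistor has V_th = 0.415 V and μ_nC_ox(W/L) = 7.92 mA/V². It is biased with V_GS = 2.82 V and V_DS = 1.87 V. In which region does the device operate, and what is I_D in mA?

Triode; I_D = 21.8 mA

V_ov = V_GS − V_th = 2.82 − 0.415 = 2.4 V.
Since V_DS = 1.87 V < V_ov = 2.4 V, the device is in the triode region.
I_D = k_n [V_ov · V_DS − ½ V_DS²] = 7.92 × [2.4 × 1.87 − 0.5 × 1.87²] = 21.8 mA.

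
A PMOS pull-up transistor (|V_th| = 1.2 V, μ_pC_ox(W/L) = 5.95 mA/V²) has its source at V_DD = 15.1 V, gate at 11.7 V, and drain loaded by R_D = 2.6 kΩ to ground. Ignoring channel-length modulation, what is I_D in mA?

I_D = 5.62 mA

V_SG = V_DD − V_G = 15.1 − 11.7 = 3.4 V, so V_ov = 3.4 − 1.2 = 2.2 V.
Assume saturation: I_D = ½ k_p V_ov² = 0.5 × 5.95 × 2.2² = 14.4 mA, giving V_SD = V_DD − I_D R_D = 15.1 − 14.4 × 2.6 = -22.3 V.
But -22.3 V < V_ov = 2.2 V, so the device is actually in triode.
In triode I_D = k_p[V_ov V_SD − ½ V_SD²] and I_D = (V_DD − V_SD)/R_D. Equating: 7.74 V_SD² − 35.03 V_SD + 15.1 = 0, giving V_SD = 0.482 V (the root below V_ov).
I_D = (15.1 − 0.482) / 2.6 = 5.62 mA.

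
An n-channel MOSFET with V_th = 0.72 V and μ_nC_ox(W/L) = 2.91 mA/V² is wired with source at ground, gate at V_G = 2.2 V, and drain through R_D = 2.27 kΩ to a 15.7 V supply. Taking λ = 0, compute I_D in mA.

I_D = 3.19 mA

V_GS = V_G = 2.2 V, so V_ov = 2.2 − 0.72 = 1.48 V.
Assume saturation: I_D = ½ k_n V_ov² = 0.5 × 2.91 × 1.48² = 3.19 mA, giving V_DS = V_DD − I_D R_D = 15.7 − 3.19 × 2.27 = 8.47 V.
V_DS = 8.47 V ≥ V_ov = 1.48 V, confirming saturation.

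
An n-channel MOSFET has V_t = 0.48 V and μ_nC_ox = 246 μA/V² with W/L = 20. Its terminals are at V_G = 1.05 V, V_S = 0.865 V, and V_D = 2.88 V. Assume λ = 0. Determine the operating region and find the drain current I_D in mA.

V_GS = V_G − V_S = 1.05 − 0.865 = 0.185 V; V_DS = V_D − V_S = 2.88 − 0.865 = 2.01 V.
V_GS = 0.185 V < V_t = 0.48 V, so the transistor is in cutoff.

Cutoff; I_D = 0 mA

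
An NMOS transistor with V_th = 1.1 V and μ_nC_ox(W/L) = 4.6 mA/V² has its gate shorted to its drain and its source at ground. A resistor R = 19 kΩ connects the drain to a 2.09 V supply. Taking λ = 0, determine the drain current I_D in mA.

I_D = 0.0448 mA

With gate tied to drain, V_GS = V_DS ≥ V_GS − V_th, so the device is in saturation.
KCL at the drain: ½ k_n (V_GS − V_th)² = (V_DD − V_GS)/R.
Let x = V_GS − 1.1. Then 43.7 x² + x − 0.99 = 0, giving x = 0.14 V (positive root), so V_GS = 1.24 V.
I_D = (V_DD − V_GS)/R = (2.09 − 1.24) / 19 = 0.0448 mA.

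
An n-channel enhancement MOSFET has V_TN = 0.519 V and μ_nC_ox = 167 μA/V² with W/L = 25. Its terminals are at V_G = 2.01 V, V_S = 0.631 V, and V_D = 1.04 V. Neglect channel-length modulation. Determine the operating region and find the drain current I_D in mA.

Triode; I_D = 1.12 mA

V_GS = V_G − V_S = 2.01 − 0.631 = 1.38 V; V_DS = V_D − V_S = 1.04 − 0.631 = 0.409 V.
k_n = μ_nC_ox · (W/L) = 4.175 mA/V².
V_ov = V_GS − V_TN = 1.38 − 0.519 = 0.86 V.
Since V_DS = 0.409 V < V_ov = 0.86 V, the device is in the triode region.
I_D = k_n [V_ov · V_DS − ½ V_DS²] = 4.175 × [0.86 × 0.409 − 0.5 × 0.409²] = 1.12 mA.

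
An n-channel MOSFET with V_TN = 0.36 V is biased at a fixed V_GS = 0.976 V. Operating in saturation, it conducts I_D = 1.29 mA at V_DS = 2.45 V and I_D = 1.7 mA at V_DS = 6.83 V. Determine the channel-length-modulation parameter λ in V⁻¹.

With V_GS fixed, I_D ∝ (1 + λ V_DS) in saturation, so I_D2/I_D1 = (1 + λ V_DS2)/(1 + λ V_DS1).
1.7/1.29 = 1.318 = (1 + 6.83 λ)/(1 + 2.45 λ).
Solving: λ (I_D1 V_DS2 − I_D2 V_DS1) = I_D2 − I_D1, so λ = (1.7 − 1.29) / (1.29 × 6.83 − 1.7 × 2.45) = 0.41 / 4.65 = 0.0883 V⁻¹.

λ = 0.0883 V⁻¹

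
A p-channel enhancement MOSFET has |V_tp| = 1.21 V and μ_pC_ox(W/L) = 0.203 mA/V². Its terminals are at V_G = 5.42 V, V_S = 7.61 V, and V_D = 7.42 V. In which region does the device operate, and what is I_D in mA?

Triode; I_D = 0.0341 mA

V_SG = V_S − V_G = 7.61 − 5.42 = 2.19 V; V_SD = V_S − V_D = 7.61 − 7.42 = 0.19 V.
V_ov = V_SG − |V_tp| = 2.19 − 1.21 = 0.98 V.
Since V_SD = 0.19 V < V_ov = 0.98 V, the device is in the triode region.
I_D = k_p [V_ov · V_SD − ½ V_SD²] = 0.203 × [0.98 × 0.19 − 0.5 × 0.19²] = 0.0341 mA.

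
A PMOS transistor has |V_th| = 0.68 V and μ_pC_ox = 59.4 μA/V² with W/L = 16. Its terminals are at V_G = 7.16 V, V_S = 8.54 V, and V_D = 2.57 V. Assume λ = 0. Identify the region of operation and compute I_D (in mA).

Saturation; I_D = 0.233 mA

V_SG = V_S − V_G = 8.54 − 7.16 = 1.38 V; V_SD = V_S − V_D = 8.54 − 2.57 = 5.97 V.
k_p = μ_pC_ox · (W/L) = 0.9504 mA/V².
V_ov = V_SG − |V_th| = 1.38 − 0.68 = 0.7 V.
Since V_SD = 5.97 V ≥ V_ov = 0.7 V, the device is in saturation.
I_D = ½ k_p V_ov² = 0.5 × 0.9504 × 0.7² = 0.233 mA.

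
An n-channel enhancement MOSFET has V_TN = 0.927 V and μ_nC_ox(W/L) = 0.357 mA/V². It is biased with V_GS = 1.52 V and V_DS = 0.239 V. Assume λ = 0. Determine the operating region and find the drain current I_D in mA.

Triode; I_D = 0.0404 mA

V_ov = V_GS − V_TN = 1.52 − 0.927 = 0.593 V.
Since V_DS = 0.239 V < V_ov = 0.593 V, the device is in the triode region.
I_D = k_n [V_ov · V_DS − ½ V_DS²] = 0.357 × [0.593 × 0.239 − 0.5 × 0.239²] = 0.0404 mA.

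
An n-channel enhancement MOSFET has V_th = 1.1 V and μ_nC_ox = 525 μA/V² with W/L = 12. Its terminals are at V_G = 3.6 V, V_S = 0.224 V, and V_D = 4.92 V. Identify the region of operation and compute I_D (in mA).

V_GS = V_G − V_S = 3.6 − 0.224 = 3.38 V; V_DS = V_D − V_S = 4.92 − 0.224 = 4.7 V.
k_n = μ_nC_ox · (W/L) = 6.3 mA/V².
V_ov = V_GS − V_th = 3.38 − 1.1 = 2.28 V.
Since V_DS = 4.7 V ≥ V_ov = 2.28 V, the device is in saturation.
I_D = ½ k_n V_ov² = 0.5 × 6.3 × 2.28² = 16.3 mA.

Saturation; I_D = 16.3 mA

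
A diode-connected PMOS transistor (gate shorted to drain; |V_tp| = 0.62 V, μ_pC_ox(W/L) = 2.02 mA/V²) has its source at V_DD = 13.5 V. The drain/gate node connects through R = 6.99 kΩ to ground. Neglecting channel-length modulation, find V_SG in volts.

With gate tied to drain, V_SG = V_SD ≥ V_SG − |V_tp|, so the device is in saturation.
KCL at the drain: ½ k_p (V_SG − |V_tp|)² = (V_DD − V_SG)/R.
Let x = V_SG − 0.62. Then 7.06 x² + x − 12.88 = 0, giving x = 1.28 V (positive root), so V_SG = 1.9 V.
I_D = (V_DD − V_SG)/R = (13.5 − 1.9) / 6.99 = 1.66 mA.

V_SG = 1.90 V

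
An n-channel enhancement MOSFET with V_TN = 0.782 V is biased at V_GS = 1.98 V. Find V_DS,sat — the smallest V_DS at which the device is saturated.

The boundary between triode and saturation is V_DS = V_GS − V_TN = V_ov.
V_ov = 1.98 − 0.782 = 1.2 V.

V_DS,sat = 1.20 V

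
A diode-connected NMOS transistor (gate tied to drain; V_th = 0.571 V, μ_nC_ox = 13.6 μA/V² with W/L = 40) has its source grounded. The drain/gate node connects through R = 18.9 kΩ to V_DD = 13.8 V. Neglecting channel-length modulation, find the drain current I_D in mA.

I_D = 0.620 mA

With gate tied to drain, V_GS = V_DS ≥ V_GS − V_th, so the device is in saturation.
k_n = μ_nC_ox · (W/L) = 0.544 mA/V².
KCL at the drain: ½ k_n (V_GS − V_th)² = (V_DD − V_GS)/R.
Let x = V_GS − 0.571. Then 5.14 x² + x − 13.23 = 0, giving x = 1.51 V (positive root), so V_GS = 2.08 V.
I_D = (V_DD − V_GS)/R = (13.8 − 2.08) / 18.9 = 0.62 mA.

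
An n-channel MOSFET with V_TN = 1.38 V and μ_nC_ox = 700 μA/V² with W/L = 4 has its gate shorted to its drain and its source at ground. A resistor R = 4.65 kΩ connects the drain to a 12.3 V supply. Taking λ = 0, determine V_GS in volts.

With gate tied to drain, V_GS = V_DS ≥ V_GS − V_TN, so the device is in saturation.
k_n = μ_nC_ox · (W/L) = 2.8 mA/V².
KCL at the drain: ½ k_n (V_GS − V_TN)² = (V_DD − V_GS)/R.
Let x = V_GS − 1.38. Then 6.51 x² + x − 10.92 = 0, giving x = 1.22 V (positive root), so V_GS = 2.6 V.
I_D = (V_DD − V_GS)/R = (12.3 − 2.6) / 4.65 = 2.09 mA.

V_GS = 2.60 V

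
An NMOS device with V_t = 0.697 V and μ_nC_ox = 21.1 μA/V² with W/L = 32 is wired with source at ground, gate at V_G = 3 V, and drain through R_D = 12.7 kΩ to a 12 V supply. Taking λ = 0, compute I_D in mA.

I_D = 0.892 mA

V_GS = V_G = 3 V, so V_ov = 3 − 0.697 = 2.3 V.
k_n = μ_nC_ox · (W/L) = 0.6752 mA/V².
Assume saturation: I_D = ½ k_n V_ov² = 0.5 × 0.6752 × 2.3² = 1.79 mA, giving V_DS = V_DD − I_D R_D = 12 − 1.79 × 12.7 = -10.7 V.
But -10.7 V < V_ov = 2.3 V, so the device is actually in triode.
In triode I_D = k_n[V_ov V_DS − ½ V_DS²] and I_D = (V_DD − V_DS)/R_D. Equating: 4.29 V_DS² − 20.75 V_DS + 12 = 0, giving V_DS = 0.672 V (the root below V_ov).
I_D = (12 − 0.672) / 12.7 = 0.892 mA.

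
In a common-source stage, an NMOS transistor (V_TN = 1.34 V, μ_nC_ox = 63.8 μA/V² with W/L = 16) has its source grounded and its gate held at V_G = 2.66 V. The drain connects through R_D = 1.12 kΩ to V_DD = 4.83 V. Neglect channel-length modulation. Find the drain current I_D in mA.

I_D = 0.889 mA

V_GS = V_G = 2.66 V, so V_ov = 2.66 − 1.34 = 1.32 V.
k_n = μ_nC_ox · (W/L) = 1.021 mA/V².
Assume saturation: I_D = ½ k_n V_ov² = 0.5 × 1.021 × 1.32² = 0.889 mA, giving V_DS = V_DD − I_D R_D = 4.83 − 0.889 × 1.12 = 3.83 V.
V_DS = 3.83 V ≥ V_ov = 1.32 V, confirming saturation.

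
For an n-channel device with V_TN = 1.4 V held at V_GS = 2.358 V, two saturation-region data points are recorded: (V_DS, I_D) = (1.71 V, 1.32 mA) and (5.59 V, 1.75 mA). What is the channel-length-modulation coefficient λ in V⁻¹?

With V_GS fixed, I_D ∝ (1 + λ V_DS) in saturation, so I_D2/I_D1 = (1 + λ V_DS2)/(1 + λ V_DS1).
1.75/1.32 = 1.326 = (1 + 5.59 λ)/(1 + 1.71 λ).
Solving: λ (I_D1 V_DS2 − I_D2 V_DS1) = I_D2 − I_D1, so λ = (1.75 − 1.32) / (1.32 × 5.59 − 1.75 × 1.71) = 0.43 / 4.39 = 0.098 V⁻¹.

λ = 0.0980 V⁻¹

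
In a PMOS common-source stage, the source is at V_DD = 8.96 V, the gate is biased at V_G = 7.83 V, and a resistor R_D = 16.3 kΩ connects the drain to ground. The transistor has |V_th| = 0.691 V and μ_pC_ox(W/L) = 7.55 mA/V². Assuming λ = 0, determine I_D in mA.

I_D = 0.537 mA

V_SG = V_DD − V_G = 8.96 − 7.83 = 1.13 V, so V_ov = 1.13 − 0.691 = 0.439 V.
Assume saturation: I_D = ½ k_p V_ov² = 0.5 × 7.55 × 0.439² = 0.728 mA, giving V_SD = V_DD − I_D R_D = 8.96 − 0.728 × 16.3 = -2.9 V.
But -2.9 V < V_ov = 0.439 V, so the device is actually in triode.
In triode I_D = k_p[V_ov V_SD − ½ V_SD²] and I_D = (V_DD − V_SD)/R_D. Equating: 61.5 V_SD² − 55.03 V_SD + 8.96 = 0, giving V_SD = 0.214 V (the root below V_ov).
I_D = (8.96 − 0.214) / 16.3 = 0.537 mA.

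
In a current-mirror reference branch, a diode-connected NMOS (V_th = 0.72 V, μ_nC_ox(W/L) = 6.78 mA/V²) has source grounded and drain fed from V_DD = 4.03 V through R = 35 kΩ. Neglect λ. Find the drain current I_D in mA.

I_D = 0.0899 mA

With gate tied to drain, V_GS = V_DS ≥ V_GS − V_th, so the device is in saturation.
KCL at the drain: ½ k_n (V_GS − V_th)² = (V_DD − V_GS)/R.
Let x = V_GS − 0.72. Then 119 x² + x − 3.31 = 0, giving x = 0.163 V (positive root), so V_GS = 0.883 V.
I_D = (V_DD − V_GS)/R = (4.03 − 0.883) / 35 = 0.0899 mA.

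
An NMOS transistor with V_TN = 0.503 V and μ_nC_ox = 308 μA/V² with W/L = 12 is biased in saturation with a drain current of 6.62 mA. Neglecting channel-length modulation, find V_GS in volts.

V_GS = 2.40 V

k_n = μ_nC_ox · (W/L) = 3.696 mA/V².
In saturation I_D = ½ k_n (V_GS − V_TN)², so V_GS − V_TN = √(2 I_D / k_n) = √(2 × 6.62 / 3.696) = 1.89 V.
V_GS = 0.503 + 1.89 = 2.4 V.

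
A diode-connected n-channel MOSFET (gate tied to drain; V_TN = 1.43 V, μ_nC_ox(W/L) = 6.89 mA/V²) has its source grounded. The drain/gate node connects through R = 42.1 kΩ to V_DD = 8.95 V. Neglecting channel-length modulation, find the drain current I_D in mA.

I_D = 0.173 mA

With gate tied to drain, V_GS = V_DS ≥ V_GS − V_TN, so the device is in saturation.
KCL at the drain: ½ k_n (V_GS − V_TN)² = (V_DD − V_GS)/R.
Let x = V_GS − 1.43. Then 145 x² + x − 7.52 = 0, giving x = 0.224 V (positive root), so V_GS = 1.65 V.
I_D = (V_DD − V_GS)/R = (8.95 − 1.65) / 42.1 = 0.173 mA.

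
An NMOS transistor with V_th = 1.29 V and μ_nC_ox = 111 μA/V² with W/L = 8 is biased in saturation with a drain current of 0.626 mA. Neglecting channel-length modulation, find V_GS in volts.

k_n = μ_nC_ox · (W/L) = 0.888 mA/V².
In saturation I_D = ½ k_n (V_GS − V_th)², so V_GS − V_th = √(2 I_D / k_n) = √(2 × 0.626 / 0.888) = 1.19 V.
V_GS = 1.29 + 1.19 = 2.48 V.

V_GS = 2.48 V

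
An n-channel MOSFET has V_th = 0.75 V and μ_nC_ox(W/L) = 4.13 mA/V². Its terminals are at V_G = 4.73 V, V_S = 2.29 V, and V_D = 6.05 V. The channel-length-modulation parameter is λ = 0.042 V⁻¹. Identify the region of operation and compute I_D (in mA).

Saturation; I_D = 6.83 mA

V_GS = V_G − V_S = 4.73 − 2.29 = 2.44 V; V_DS = V_D − V_S = 6.05 − 2.29 = 3.76 V.
V_ov = V_GS − V_th = 2.44 − 0.75 = 1.69 V.
Since V_DS = 3.76 V ≥ V_ov = 1.69 V, the device is in saturation.
I_D = ½ k_n V_ov² (1 + λ V_DS) = 0.5 × 4.13 × 1.69² × (1 + 0.042 × 3.76) = 6.83 mA.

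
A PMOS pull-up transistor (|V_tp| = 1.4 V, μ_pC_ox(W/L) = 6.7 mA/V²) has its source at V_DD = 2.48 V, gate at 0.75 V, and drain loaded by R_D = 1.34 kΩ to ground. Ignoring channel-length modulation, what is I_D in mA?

I_D = 0.365 mA

V_SG = V_DD − V_G = 2.48 − 0.75 = 1.73 V, so V_ov = 1.73 − 1.4 = 0.33 V.
Assume saturation: I_D = ½ k_p V_ov² = 0.5 × 6.7 × 0.33² = 0.365 mA, giving V_SD = V_DD − I_D R_D = 2.48 − 0.365 × 1.34 = 1.99 V.
V_SD = 1.99 V ≥ V_ov = 0.33 V, confirming saturation.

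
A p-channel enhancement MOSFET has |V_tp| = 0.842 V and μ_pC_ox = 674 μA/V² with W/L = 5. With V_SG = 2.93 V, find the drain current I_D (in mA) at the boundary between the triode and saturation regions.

I_D = 7.35 mA

At the boundary V_SD = V_ov = V_SG − |V_tp| = 2.93 − 0.842 = 2.09 V.
k_p = μ_pC_ox · (W/L) = 3.37 mA/V².
I_D = ½ k_p V_ov² = 0.5 × 3.37 × 2.09² = 7.35 mA.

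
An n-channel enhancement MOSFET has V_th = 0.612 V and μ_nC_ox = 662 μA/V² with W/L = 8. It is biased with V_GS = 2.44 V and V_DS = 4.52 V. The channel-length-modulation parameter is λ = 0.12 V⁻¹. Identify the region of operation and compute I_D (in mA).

k_n = μ_nC_ox · (W/L) = 5.296 mA/V².
V_ov = V_GS − V_th = 2.44 − 0.612 = 1.83 V.
Since V_DS = 4.52 V ≥ V_ov = 1.83 V, the device is in saturation.
I_D = ½ k_n V_ov² (1 + λ V_DS) = 0.5 × 5.296 × 1.83² × (1 + 0.12 × 4.52) = 13.6 mA.

Saturation; I_D = 13.6 mA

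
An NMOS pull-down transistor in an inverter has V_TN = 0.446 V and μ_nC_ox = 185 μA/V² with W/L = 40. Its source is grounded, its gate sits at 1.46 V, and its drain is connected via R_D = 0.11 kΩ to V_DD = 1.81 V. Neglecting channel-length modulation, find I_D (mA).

V_GS = V_G = 1.46 V, so V_ov = 1.46 − 0.446 = 1.01 V.
k_n = μ_nC_ox · (W/L) = 7.4 mA/V².
Assume saturation: I_D = ½ k_n V_ov² = 0.5 × 7.4 × 1.01² = 3.8 mA, giving V_DS = V_DD − I_D R_D = 1.81 − 3.8 × 0.11 = 1.39 V.
V_DS = 1.39 V ≥ V_ov = 1.01 V, confirming saturation.

I_D = 3.80 mA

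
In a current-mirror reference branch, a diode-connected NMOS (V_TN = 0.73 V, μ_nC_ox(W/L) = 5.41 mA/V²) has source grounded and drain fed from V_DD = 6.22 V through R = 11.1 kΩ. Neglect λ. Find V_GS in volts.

V_GS = 1.14 V

With gate tied to drain, V_GS = V_DS ≥ V_GS − V_TN, so the device is in saturation.
KCL at the drain: ½ k_n (V_GS − V_TN)² = (V_DD − V_GS)/R.
Let x = V_GS − 0.73. Then 30 x² + x − 5.49 = 0, giving x = 0.411 V (positive root), so V_GS = 1.14 V.
I_D = (V_DD − V_GS)/R = (6.22 − 1.14) / 11.1 = 0.458 mA.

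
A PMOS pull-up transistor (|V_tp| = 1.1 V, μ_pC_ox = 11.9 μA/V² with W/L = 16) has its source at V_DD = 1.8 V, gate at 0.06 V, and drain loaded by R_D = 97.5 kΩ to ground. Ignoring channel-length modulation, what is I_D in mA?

I_D = 0.0168 mA

V_SG = V_DD − V_G = 1.8 − 0.06 = 1.74 V, so V_ov = 1.74 − 1.1 = 0.64 V.
k_p = μ_pC_ox · (W/L) = 0.1904 mA/V².
Assume saturation: I_D = ½ k_p V_ov² = 0.5 × 0.1904 × 0.64² = 0.039 mA, giving V_SD = V_DD − I_D R_D = 1.8 − 0.039 × 97.5 = -2 V.
But -2 V < V_ov = 0.64 V, so the device is actually in triode.
In triode I_D = k_p[V_ov V_SD − ½ V_SD²] and I_D = (V_DD − V_SD)/R_D. Equating: 9.28 V_SD² − 12.88 V_SD + 1.8 = 0, giving V_SD = 0.158 V (the root below V_ov).
I_D = (1.8 − 0.158) / 97.5 = 0.0168 mA.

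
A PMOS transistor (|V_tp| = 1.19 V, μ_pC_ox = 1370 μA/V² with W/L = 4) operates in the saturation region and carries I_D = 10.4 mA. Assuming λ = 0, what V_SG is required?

k_p = μ_pC_ox · (W/L) = 5.48 mA/V².
In saturation I_D = ½ k_p (V_SG − |V_tp|)², so V_SG − |V_tp| = √(2 I_D / k_p) = √(2 × 10.4 / 5.48) = 1.95 V.
V_SG = 1.19 + 1.95 = 3.14 V.

V_SG = 3.14 V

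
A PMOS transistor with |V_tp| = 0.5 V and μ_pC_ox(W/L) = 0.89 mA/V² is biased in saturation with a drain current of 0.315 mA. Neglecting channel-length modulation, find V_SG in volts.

In saturation I_D = ½ k_p (V_SG − |V_tp|)², so V_SG − |V_tp| = √(2 I_D / k_p) = √(2 × 0.315 / 0.89) = 0.841 V.
V_SG = 0.5 + 0.841 = 1.34 V.

V_SG = 1.34 V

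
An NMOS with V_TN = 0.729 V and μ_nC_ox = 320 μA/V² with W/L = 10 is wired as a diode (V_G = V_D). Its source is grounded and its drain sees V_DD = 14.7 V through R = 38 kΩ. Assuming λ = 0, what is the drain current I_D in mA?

With gate tied to drain, V_GS = V_DS ≥ V_GS − V_TN, so the device is in saturation.
k_n = μ_nC_ox · (W/L) = 3.2 mA/V².
KCL at the drain: ½ k_n (V_GS − V_TN)² = (V_DD − V_GS)/R.
Let x = V_GS − 0.729. Then 60.8 x² + x − 13.97 = 0, giving x = 0.471 V (positive root), so V_GS = 1.2 V.
I_D = (V_DD − V_GS)/R = (14.7 − 1.2) / 38 = 0.355 mA.

I_D = 0.355 mA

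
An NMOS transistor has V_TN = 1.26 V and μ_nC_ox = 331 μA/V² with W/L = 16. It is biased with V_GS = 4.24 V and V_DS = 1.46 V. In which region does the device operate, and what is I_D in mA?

Triode; I_D = 17.4 mA

k_n = μ_nC_ox · (W/L) = 5.296 mA/V².
V_ov = V_GS − V_TN = 4.24 − 1.26 = 2.98 V.
Since V_DS = 1.46 V < V_ov = 2.98 V, the device is in the triode region.
I_D = k_n [V_ov · V_DS − ½ V_DS²] = 5.296 × [2.98 × 1.46 − 0.5 × 1.46²] = 17.4 mA.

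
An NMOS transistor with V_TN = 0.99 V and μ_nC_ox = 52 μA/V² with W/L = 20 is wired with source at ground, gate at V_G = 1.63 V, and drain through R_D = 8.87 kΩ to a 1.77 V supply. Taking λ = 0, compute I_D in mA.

V_GS = V_G = 1.63 V, so V_ov = 1.63 − 0.99 = 0.64 V.
k_n = μ_nC_ox · (W/L) = 1.04 mA/V².
Assume saturation: I_D = ½ k_n V_ov² = 0.5 × 1.04 × 0.64² = 0.213 mA, giving V_DS = V_DD − I_D R_D = 1.77 − 0.213 × 8.87 = -0.119 V.
But -0.119 V < V_ov = 0.64 V, so the device is actually in triode.
In triode I_D = k_n[V_ov V_DS − ½ V_DS²] and I_D = (V_DD − V_DS)/R_D. Equating: 4.61 V_DS² − 6.904 V_DS + 1.77 = 0, giving V_DS = 0.328 V (the root below V_ov).
I_D = (1.77 − 0.328) / 8.87 = 0.163 mA.

I_D = 0.163 mA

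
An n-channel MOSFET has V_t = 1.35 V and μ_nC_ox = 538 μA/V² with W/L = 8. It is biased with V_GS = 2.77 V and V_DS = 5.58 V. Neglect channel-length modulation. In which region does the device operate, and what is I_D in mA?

Saturation; I_D = 4.34 mA

k_n = μ_nC_ox · (W/L) = 4.304 mA/V².
V_ov = V_GS − V_t = 2.77 − 1.35 = 1.42 V.
Since V_DS = 5.58 V ≥ V_ov = 1.42 V, the device is in saturation.
I_D = ½ k_n V_ov² = 0.5 × 4.304 × 1.42² = 4.34 mA.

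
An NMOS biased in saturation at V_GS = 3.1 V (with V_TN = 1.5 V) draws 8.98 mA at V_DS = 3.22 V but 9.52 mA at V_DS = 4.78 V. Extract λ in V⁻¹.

With V_GS fixed, I_D ∝ (1 + λ V_DS) in saturation, so I_D2/I_D1 = (1 + λ V_DS2)/(1 + λ V_DS1).
9.52/8.98 = 1.06 = (1 + 4.78 λ)/(1 + 3.22 λ).
Solving: λ (I_D1 V_DS2 − I_D2 V_DS1) = I_D2 − I_D1, so λ = (9.52 − 8.98) / (8.98 × 4.78 − 9.52 × 3.22) = 0.54 / 12.3 = 0.044 V⁻¹.

λ = 0.0440 V⁻¹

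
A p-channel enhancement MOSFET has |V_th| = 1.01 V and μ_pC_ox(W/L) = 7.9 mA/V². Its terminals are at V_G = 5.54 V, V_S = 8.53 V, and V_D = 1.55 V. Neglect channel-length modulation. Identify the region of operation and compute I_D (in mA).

V_SG = V_S − V_G = 8.53 − 5.54 = 2.99 V; V_SD = V_S − V_D = 8.53 − 1.55 = 6.98 V.
V_ov = V_SG − |V_th| = 2.99 − 1.01 = 1.98 V.
Since V_SD = 6.98 V ≥ V_ov = 1.98 V, the device is in saturation.
I_D = ½ k_p V_ov² = 0.5 × 7.9 × 1.98² = 15.5 mA.

Saturation; I_D = 15.5 mA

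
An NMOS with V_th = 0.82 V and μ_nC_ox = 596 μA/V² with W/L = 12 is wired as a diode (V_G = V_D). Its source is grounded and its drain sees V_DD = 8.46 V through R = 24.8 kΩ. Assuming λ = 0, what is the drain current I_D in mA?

I_D = 0.296 mA

With gate tied to drain, V_GS = V_DS ≥ V_GS − V_th, so the device is in saturation.
k_n = μ_nC_ox · (W/L) = 7.152 mA/V².
KCL at the drain: ½ k_n (V_GS − V_th)² = (V_DD − V_GS)/R.
Let x = V_GS − 0.82. Then 88.7 x² + x − 7.64 = 0, giving x = 0.288 V (positive root), so V_GS = 1.11 V.
I_D = (V_DD − V_GS)/R = (8.46 − 1.11) / 24.8 = 0.296 mA.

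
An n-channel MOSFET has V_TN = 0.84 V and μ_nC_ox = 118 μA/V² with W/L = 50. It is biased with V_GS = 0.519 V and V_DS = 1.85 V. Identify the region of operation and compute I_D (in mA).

V_GS = 0.519 V < V_TN = 0.84 V, so the transistor is in cutoff.

Cutoff; I_D = 0 mA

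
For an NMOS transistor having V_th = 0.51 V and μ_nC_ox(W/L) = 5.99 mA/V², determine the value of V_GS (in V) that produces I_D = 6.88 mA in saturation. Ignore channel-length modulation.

In saturation I_D = ½ k_n (V_GS − V_th)², so V_GS − V_th = √(2 I_D / k_n) = √(2 × 6.88 / 5.99) = 1.52 V.
V_GS = 0.51 + 1.52 = 2.03 V.

V_GS = 2.03 V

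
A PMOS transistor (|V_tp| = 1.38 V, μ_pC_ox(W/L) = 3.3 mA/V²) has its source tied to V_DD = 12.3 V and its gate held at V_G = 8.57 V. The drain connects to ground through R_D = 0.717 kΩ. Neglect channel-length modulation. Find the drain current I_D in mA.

V_SG = V_DD − V_G = 12.3 − 8.57 = 3.73 V, so V_ov = 3.73 − 1.38 = 2.35 V.
Assume saturation: I_D = ½ k_p V_ov² = 0.5 × 3.3 × 2.35² = 9.11 mA, giving V_SD = V_DD − I_D R_D = 12.3 − 9.11 × 0.717 = 5.77 V.
V_SD = 5.77 V ≥ V_ov = 2.35 V, confirming saturation.

I_D = 9.11 mA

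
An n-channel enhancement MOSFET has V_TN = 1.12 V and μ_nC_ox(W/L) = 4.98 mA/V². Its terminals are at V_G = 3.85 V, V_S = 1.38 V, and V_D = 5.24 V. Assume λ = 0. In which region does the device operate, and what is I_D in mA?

Saturation; I_D = 4.54 mA

V_GS = V_G − V_S = 3.85 − 1.38 = 2.47 V; V_DS = V_D − V_S = 5.24 − 1.38 = 3.86 V.
V_ov = V_GS − V_TN = 2.47 − 1.12 = 1.35 V.
Since V_DS = 3.86 V ≥ V_ov = 1.35 V, the device is in saturation.
I_D = ½ k_n V_ov² = 0.5 × 4.98 × 1.35² = 4.54 mA.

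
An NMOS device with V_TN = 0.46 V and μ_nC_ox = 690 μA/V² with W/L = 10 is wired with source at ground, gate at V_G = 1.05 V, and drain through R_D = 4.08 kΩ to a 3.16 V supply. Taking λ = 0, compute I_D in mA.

V_GS = V_G = 1.05 V, so V_ov = 1.05 − 0.46 = 0.59 V.
k_n = μ_nC_ox · (W/L) = 6.9 mA/V².
Assume saturation: I_D = ½ k_n V_ov² = 0.5 × 6.9 × 0.59² = 1.2 mA, giving V_DS = V_DD − I_D R_D = 3.16 − 1.2 × 4.08 = -1.74 V.
But -1.74 V < V_ov = 0.59 V, so the device is actually in triode.
In triode I_D = k_n[V_ov V_DS − ½ V_DS²] and I_D = (V_DD − V_DS)/R_D. Equating: 14.1 V_DS² − 17.61 V_DS + 3.16 = 0, giving V_DS = 0.217 V (the root below V_ov).
I_D = (3.16 − 0.217) / 4.08 = 0.721 mA.

I_D = 0.721 mA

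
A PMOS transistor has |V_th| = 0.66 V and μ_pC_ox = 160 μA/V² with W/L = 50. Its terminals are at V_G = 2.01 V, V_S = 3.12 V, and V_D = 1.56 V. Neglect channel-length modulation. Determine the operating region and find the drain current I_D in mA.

V_SG = V_S − V_G = 3.12 − 2.01 = 1.11 V; V_SD = V_S − V_D = 3.12 − 1.56 = 1.56 V.
k_p = μ_pC_ox · (W/L) = 8 mA/V².
V_ov = V_SG − |V_th| = 1.11 − 0.66 = 0.45 V.
Since V_SD = 1.56 V ≥ V_ov = 0.45 V, the device is in saturation.
I_D = ½ k_p V_ov² = 0.5 × 8 × 0.45² = 0.81 mA.

Saturation; I_D = 0.810 mA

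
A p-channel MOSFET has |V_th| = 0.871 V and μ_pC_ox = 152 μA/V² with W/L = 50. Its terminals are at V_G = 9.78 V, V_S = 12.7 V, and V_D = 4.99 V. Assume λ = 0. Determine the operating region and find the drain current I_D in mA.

V_SG = V_S − V_G = 12.7 − 9.78 = 2.92 V; V_SD = V_S − V_D = 12.7 − 4.99 = 7.71 V.
k_p = μ_pC_ox · (W/L) = 7.6 mA/V².
V_ov = V_SG − |V_th| = 2.92 − 0.871 = 2.05 V.
Since V_SD = 7.71 V ≥ V_ov = 2.05 V, the device is in saturation.
I_D = ½ k_p V_ov² = 0.5 × 7.6 × 2.05² = 16 mA.

Saturation; I_D = 16.0 mA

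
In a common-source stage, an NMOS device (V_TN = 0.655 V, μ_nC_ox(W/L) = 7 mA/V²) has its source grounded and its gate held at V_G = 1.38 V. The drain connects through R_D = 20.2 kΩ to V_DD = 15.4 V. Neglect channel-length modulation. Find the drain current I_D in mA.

I_D = 0.754 mA

V_GS = V_G = 1.38 V, so V_ov = 1.38 − 0.655 = 0.725 V.
Assume saturation: I_D = ½ k_n V_ov² = 0.5 × 7 × 0.725² = 1.84 mA, giving V_DS = V_DD − I_D R_D = 15.4 − 1.84 × 20.2 = -21.8 V.
But -21.8 V < V_ov = 0.725 V, so the device is actually in triode.
In triode I_D = k_n[V_ov V_DS − ½ V_DS²] and I_D = (V_DD − V_DS)/R_D. Equating: 70.7 V_DS² − 103.5 V_DS + 15.4 = 0, giving V_DS = 0.168 V (the root below V_ov).
I_D = (15.4 − 0.168) / 20.2 = 0.754 mA.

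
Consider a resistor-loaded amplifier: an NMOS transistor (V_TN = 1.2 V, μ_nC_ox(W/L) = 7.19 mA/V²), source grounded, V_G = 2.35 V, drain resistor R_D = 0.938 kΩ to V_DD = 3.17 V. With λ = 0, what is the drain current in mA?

I_D = 2.92 mA

V_GS = V_G = 2.35 V, so V_ov = 2.35 − 1.2 = 1.15 V.
Assume saturation: I_D = ½ k_n V_ov² = 0.5 × 7.19 × 1.15² = 4.75 mA, giving V_DS = V_DD − I_D R_D = 3.17 − 4.75 × 0.938 = -1.29 V.
But -1.29 V < V_ov = 1.15 V, so the device is actually in triode.
In triode I_D = k_n[V_ov V_DS − ½ V_DS²] and I_D = (V_DD − V_DS)/R_D. Equating: 3.37 V_DS² − 8.756 V_DS + 3.17 = 0, giving V_DS = 0.435 V (the root below V_ov).
I_D = (3.17 − 0.435) / 0.938 = 2.92 mA.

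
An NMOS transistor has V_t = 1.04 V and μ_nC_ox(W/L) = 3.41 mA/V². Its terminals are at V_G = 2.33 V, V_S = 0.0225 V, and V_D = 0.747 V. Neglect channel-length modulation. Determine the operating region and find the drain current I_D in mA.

Triode; I_D = 2.24 mA

V_GS = V_G − V_S = 2.33 − 0.0225 = 2.31 V; V_DS = V_D − V_S = 0.747 − 0.0225 = 0.725 V.
V_ov = V_GS − V_t = 2.31 − 1.04 = 1.27 V.
Since V_DS = 0.725 V < V_ov = 1.27 V, the device is in the triode region.
I_D = k_n [V_ov · V_DS − ½ V_DS²] = 3.41 × [1.27 × 0.725 − 0.5 × 0.725²] = 2.24 mA.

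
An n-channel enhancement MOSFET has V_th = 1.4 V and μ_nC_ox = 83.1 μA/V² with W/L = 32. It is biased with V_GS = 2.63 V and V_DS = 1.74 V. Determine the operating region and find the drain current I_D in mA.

Saturation; I_D = 2.01 mA

k_n = μ_nC_ox · (W/L) = 2.659 mA/V².
V_ov = V_GS − V_th = 2.63 − 1.4 = 1.23 V.
Since V_DS = 1.74 V ≥ V_ov = 1.23 V, the device is in saturation.
I_D = ½ k_n V_ov² = 0.5 × 2.659 × 1.23² = 2.01 mA.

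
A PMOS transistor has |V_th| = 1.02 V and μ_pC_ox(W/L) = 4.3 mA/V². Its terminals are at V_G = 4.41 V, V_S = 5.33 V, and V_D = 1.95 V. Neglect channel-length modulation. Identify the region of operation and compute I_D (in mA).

V_SG = V_S − V_G = 5.33 − 4.41 = 0.92 V; V_SD = V_S − V_D = 5.33 − 1.95 = 3.38 V.
V_SG = 0.92 V < |V_th| = 1.02 V, so the transistor is in cutoff.

Cutoff; I_D = 0 mA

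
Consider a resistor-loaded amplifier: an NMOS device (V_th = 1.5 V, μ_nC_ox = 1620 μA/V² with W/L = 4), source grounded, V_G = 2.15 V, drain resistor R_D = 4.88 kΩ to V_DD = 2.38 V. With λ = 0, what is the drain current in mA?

V_GS = V_G = 2.15 V, so V_ov = 2.15 − 1.5 = 0.65 V.
k_n = μ_nC_ox · (W/L) = 6.48 mA/V².
Assume saturation: I_D = ½ k_n V_ov² = 0.5 × 6.48 × 0.65² = 1.37 mA, giving V_DS = V_DD − I_D R_D = 2.38 − 1.37 × 4.88 = -4.3 V.
But -4.3 V < V_ov = 0.65 V, so the device is actually in triode.
In triode I_D = k_n[V_ov V_DS − ½ V_DS²] and I_D = (V_DD − V_DS)/R_D. Equating: 15.8 V_DS² − 21.55 V_DS + 2.38 = 0, giving V_DS = 0.121 V (the root below V_ov).
I_D = (2.38 − 0.121) / 4.88 = 0.463 mA.

I_D = 0.463 mA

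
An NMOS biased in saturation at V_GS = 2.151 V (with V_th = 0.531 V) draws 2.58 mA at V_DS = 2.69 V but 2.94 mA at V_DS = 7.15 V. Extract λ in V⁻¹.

With V_GS fixed, I_D ∝ (1 + λ V_DS) in saturation, so I_D2/I_D1 = (1 + λ V_DS2)/(1 + λ V_DS1).
2.94/2.58 = 1.14 = (1 + 7.15 λ)/(1 + 2.69 λ).
Solving: λ (I_D1 V_DS2 − I_D2 V_DS1) = I_D2 − I_D1, so λ = (2.94 − 2.58) / (2.58 × 7.15 − 2.94 × 2.69) = 0.36 / 10.5 = 0.0342 V⁻¹.

λ = 0.0342 V⁻¹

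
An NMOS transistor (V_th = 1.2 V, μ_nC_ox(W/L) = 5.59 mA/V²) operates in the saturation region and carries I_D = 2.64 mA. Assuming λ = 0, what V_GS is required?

In saturation I_D = ½ k_n (V_GS − V_th)², so V_GS − V_th = √(2 I_D / k_n) = √(2 × 2.64 / 5.59) = 0.972 V.
V_GS = 1.2 + 0.972 = 2.17 V.

V_GS = 2.17 V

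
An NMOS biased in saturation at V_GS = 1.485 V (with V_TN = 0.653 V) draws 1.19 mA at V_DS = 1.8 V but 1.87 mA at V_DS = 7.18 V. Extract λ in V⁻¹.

With V_GS fixed, I_D ∝ (1 + λ V_DS) in saturation, so I_D2/I_D1 = (1 + λ V_DS2)/(1 + λ V_DS1).
1.87/1.19 = 1.571 = (1 + 7.18 λ)/(1 + 1.8 λ).
Solving: λ (I_D1 V_DS2 − I_D2 V_DS1) = I_D2 − I_D1, so λ = (1.87 − 1.19) / (1.19 × 7.18 − 1.87 × 1.8) = 0.68 / 5.18 = 0.131 V⁻¹.

λ = 0.131 V⁻¹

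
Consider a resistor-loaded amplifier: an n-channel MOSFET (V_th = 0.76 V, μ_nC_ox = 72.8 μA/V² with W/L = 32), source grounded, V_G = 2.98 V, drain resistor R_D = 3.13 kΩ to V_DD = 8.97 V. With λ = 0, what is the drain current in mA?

I_D = 2.67 mA

V_GS = V_G = 2.98 V, so V_ov = 2.98 − 0.76 = 2.22 V.
k_n = μ_nC_ox · (W/L) = 2.33 mA/V².
Assume saturation: I_D = ½ k_n V_ov² = 0.5 × 2.33 × 2.22² = 5.74 mA, giving V_DS = V_DD − I_D R_D = 8.97 − 5.74 × 3.13 = -9 V.
But -9 V < V_ov = 2.22 V, so the device is actually in triode.
In triode I_D = k_n[V_ov V_DS − ½ V_DS²] and I_D = (V_DD − V_DS)/R_D. Equating: 3.65 V_DS² − 17.19 V_DS + 8.97 = 0, giving V_DS = 0.598 V (the root below V_ov).
I_D = (8.97 − 0.598) / 3.13 = 2.67 mA.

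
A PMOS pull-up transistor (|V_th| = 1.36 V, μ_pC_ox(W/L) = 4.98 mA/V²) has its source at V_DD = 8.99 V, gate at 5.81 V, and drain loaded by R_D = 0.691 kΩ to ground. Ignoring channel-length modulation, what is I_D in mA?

I_D = 8.25 mA

V_SG = V_DD − V_G = 8.99 − 5.81 = 3.18 V, so V_ov = 3.18 − 1.36 = 1.82 V.
Assume saturation: I_D = ½ k_p V_ov² = 0.5 × 4.98 × 1.82² = 8.25 mA, giving V_SD = V_DD − I_D R_D = 8.99 − 8.25 × 0.691 = 3.29 V.
V_SD = 3.29 V ≥ V_ov = 1.82 V, confirming saturation.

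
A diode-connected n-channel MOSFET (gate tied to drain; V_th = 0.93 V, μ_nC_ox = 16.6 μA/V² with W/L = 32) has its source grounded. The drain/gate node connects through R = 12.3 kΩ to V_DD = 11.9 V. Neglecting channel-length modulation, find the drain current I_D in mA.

I_D = 0.755 mA

With gate tied to drain, V_GS = V_DS ≥ V_GS − V_th, so the device is in saturation.
k_n = μ_nC_ox · (W/L) = 0.5312 mA/V².
KCL at the drain: ½ k_n (V_GS − V_th)² = (V_DD − V_GS)/R.
Let x = V_GS − 0.93. Then 3.27 x² + x − 10.97 = 0, giving x = 1.69 V (positive root), so V_GS = 2.62 V.
I_D = (V_DD − V_GS)/R = (11.9 − 2.62) / 12.3 = 0.755 mA.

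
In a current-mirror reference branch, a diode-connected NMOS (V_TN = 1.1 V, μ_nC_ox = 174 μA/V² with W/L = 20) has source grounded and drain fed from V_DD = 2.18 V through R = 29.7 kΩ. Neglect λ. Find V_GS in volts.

V_GS = 1.24 V

With gate tied to drain, V_GS = V_DS ≥ V_GS − V_TN, so the device is in saturation.
k_n = μ_nC_ox · (W/L) = 3.48 mA/V².
KCL at the drain: ½ k_n (V_GS − V_TN)² = (V_DD − V_GS)/R.
Let x = V_GS − 1.1. Then 51.7 x² + x − 1.08 = 0, giving x = 0.135 V (positive root), so V_GS = 1.24 V.
I_D = (V_DD − V_GS)/R = (2.18 − 1.24) / 29.7 = 0.0318 mA.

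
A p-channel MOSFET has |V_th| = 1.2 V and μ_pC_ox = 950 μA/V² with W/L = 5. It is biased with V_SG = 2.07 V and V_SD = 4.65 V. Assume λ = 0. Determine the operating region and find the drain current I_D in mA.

Saturation; I_D = 1.80 mA

k_p = μ_pC_ox · (W/L) = 4.75 mA/V².
V_ov = V_SG − |V_th| = 2.07 − 1.2 = 0.87 V.
Since V_SD = 4.65 V ≥ V_ov = 0.87 V, the device is in saturation.
I_D = ½ k_p V_ov² = 0.5 × 4.75 × 0.87² = 1.8 mA.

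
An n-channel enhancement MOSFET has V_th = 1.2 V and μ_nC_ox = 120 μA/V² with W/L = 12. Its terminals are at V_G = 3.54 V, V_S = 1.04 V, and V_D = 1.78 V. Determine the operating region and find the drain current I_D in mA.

V_GS = V_G − V_S = 3.54 − 1.04 = 2.5 V; V_DS = V_D − V_S = 1.78 − 1.04 = 0.74 V.
k_n = μ_nC_ox · (W/L) = 1.44 mA/V².
V_ov = V_GS − V_th = 2.5 − 1.2 = 1.3 V.
Since V_DS = 0.74 V < V_ov = 1.3 V, the device is in the triode region.
I_D = k_n [V_ov · V_DS − ½ V_DS²] = 1.44 × [1.3 × 0.74 − 0.5 × 0.74²] = 0.991 mA.

Triode; I_D = 0.991 mA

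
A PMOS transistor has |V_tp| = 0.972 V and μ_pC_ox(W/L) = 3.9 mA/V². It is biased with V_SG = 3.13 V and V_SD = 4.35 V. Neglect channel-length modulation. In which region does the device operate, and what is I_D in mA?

Saturation; I_D = 9.08 mA

V_ov = V_SG − |V_tp| = 3.13 − 0.972 = 2.16 V.
Since V_SD = 4.35 V ≥ V_ov = 2.16 V, the device is in saturation.
I_D = ½ k_p V_ov² = 0.5 × 3.9 × 2.16² = 9.08 mA.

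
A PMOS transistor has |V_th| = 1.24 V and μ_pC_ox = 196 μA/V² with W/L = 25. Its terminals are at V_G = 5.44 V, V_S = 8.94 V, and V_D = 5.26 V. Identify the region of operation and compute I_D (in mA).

Saturation; I_D = 12.5 mA

V_SG = V_S − V_G = 8.94 − 5.44 = 3.5 V; V_SD = V_S − V_D = 8.94 − 5.26 = 3.68 V.
k_p = μ_pC_ox · (W/L) = 4.9 mA/V².
V_ov = V_SG − |V_th| = 3.5 − 1.24 = 2.26 V.
Since V_SD = 3.68 V ≥ V_ov = 2.26 V, the device is in saturation.
I_D = ½ k_p V_ov² = 0.5 × 4.9 × 2.26² = 12.5 mA.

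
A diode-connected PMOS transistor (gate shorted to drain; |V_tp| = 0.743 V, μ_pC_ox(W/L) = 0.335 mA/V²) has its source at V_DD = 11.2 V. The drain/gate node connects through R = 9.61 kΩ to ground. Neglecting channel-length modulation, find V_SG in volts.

With gate tied to drain, V_SG = V_SD ≥ V_SG − |V_tp|, so the device is in saturation.
KCL at the drain: ½ k_p (V_SG − |V_tp|)² = (V_DD − V_SG)/R.
Let x = V_SG − 0.743. Then 1.61 x² + x − 10.46 = 0, giving x = 2.26 V (positive root), so V_SG = 3 V.
I_D = (V_DD − V_SG)/R = (11.2 − 3) / 9.61 = 0.853 mA.

V_SG = 3.00 V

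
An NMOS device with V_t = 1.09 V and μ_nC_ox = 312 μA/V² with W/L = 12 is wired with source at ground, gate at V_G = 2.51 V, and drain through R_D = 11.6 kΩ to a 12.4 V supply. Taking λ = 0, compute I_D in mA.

V_GS = V_G = 2.51 V, so V_ov = 2.51 − 1.09 = 1.42 V.
k_n = μ_nC_ox · (W/L) = 3.744 mA/V².
Assume saturation: I_D = ½ k_n V_ov² = 0.5 × 3.744 × 1.42² = 3.77 mA, giving V_DS = V_DD − I_D R_D = 12.4 − 3.77 × 11.6 = -31.4 V.
But -31.4 V < V_ov = 1.42 V, so the device is actually in triode.
In triode I_D = k_n[V_ov V_DS − ½ V_DS²] and I_D = (V_DD − V_DS)/R_D. Equating: 21.7 V_DS² − 62.67 V_DS + 12.4 = 0, giving V_DS = 0.214 V (the root below V_ov).
I_D = (12.4 − 0.214) / 11.6 = 1.05 mA.

I_D = 1.05 mA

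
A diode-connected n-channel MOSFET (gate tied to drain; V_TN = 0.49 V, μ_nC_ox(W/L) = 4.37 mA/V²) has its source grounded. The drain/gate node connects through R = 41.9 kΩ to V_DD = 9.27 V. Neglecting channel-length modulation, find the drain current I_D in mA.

With gate tied to drain, V_GS = V_DS ≥ V_GS − V_TN, so the device is in saturation.
KCL at the drain: ½ k_n (V_GS − V_TN)² = (V_DD − V_GS)/R.
Let x = V_GS − 0.49. Then 91.6 x² + x − 8.78 = 0, giving x = 0.304 V (positive root), so V_GS = 0.794 V.
I_D = (V_DD − V_GS)/R = (9.27 − 0.794) / 41.9 = 0.202 mA.

I_D = 0.202 mA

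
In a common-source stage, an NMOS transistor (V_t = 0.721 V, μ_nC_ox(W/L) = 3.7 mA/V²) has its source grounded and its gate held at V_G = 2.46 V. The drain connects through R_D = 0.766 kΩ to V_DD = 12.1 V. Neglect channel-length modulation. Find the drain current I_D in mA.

I_D = 5.59 mA

V_GS = V_G = 2.46 V, so V_ov = 2.46 − 0.721 = 1.74 V.
Assume saturation: I_D = ½ k_n V_ov² = 0.5 × 3.7 × 1.74² = 5.59 mA, giving V_DS = V_DD − I_D R_D = 12.1 − 5.59 × 0.766 = 7.81 V.
V_DS = 7.81 V ≥ V_ov = 1.74 V, confirming saturation.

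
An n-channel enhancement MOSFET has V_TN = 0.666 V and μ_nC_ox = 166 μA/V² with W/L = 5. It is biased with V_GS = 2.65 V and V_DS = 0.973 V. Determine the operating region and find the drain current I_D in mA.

k_n = μ_nC_ox · (W/L) = 0.83 mA/V².
V_ov = V_GS − V_TN = 2.65 − 0.666 = 1.98 V.
Since V_DS = 0.973 V < V_ov = 1.98 V, the device is in the triode region.
I_D = k_n [V_ov · V_DS − ½ V_DS²] = 0.83 × [1.98 × 0.973 − 0.5 × 0.973²] = 1.21 mA.

Triode; I_D = 1.21 mA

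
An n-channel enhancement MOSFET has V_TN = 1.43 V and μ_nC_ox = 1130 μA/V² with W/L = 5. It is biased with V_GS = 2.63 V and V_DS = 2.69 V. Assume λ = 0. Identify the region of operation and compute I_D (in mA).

Saturation; I_D = 4.07 mA

k_n = μ_nC_ox · (W/L) = 5.65 mA/V².
V_ov = V_GS − V_TN = 2.63 − 1.43 = 1.2 V.
Since V_DS = 2.69 V ≥ V_ov = 1.2 V, the device is in saturation.
I_D = ½ k_n V_ov² = 0.5 × 5.65 × 1.2² = 4.07 mA.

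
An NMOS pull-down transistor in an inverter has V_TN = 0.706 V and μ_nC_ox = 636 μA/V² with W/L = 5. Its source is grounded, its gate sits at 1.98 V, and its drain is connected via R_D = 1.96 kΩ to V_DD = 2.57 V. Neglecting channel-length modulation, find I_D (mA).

V_GS = V_G = 1.98 V, so V_ov = 1.98 − 0.706 = 1.27 V.
k_n = μ_nC_ox · (W/L) = 3.18 mA/V².
Assume saturation: I_D = ½ k_n V_ov² = 0.5 × 3.18 × 1.27² = 2.58 mA, giving V_DS = V_DD − I_D R_D = 2.57 − 2.58 × 1.96 = -2.49 V.
But -2.49 V < V_ov = 1.27 V, so the device is actually in triode.
In triode I_D = k_n[V_ov V_DS − ½ V_DS²] and I_D = (V_DD − V_DS)/R_D. Equating: 3.12 V_DS² − 8.941 V_DS + 2.57 = 0, giving V_DS = 0.324 V (the root below V_ov).
I_D = (2.57 − 0.324) / 1.96 = 1.15 mA.

I_D = 1.15 mA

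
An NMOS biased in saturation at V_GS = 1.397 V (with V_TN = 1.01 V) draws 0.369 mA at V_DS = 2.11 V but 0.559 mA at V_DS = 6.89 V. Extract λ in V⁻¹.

With V_GS fixed, I_D ∝ (1 + λ V_DS) in saturation, so I_D2/I_D1 = (1 + λ V_DS2)/(1 + λ V_DS1).
0.559/0.369 = 1.515 = (1 + 6.89 λ)/(1 + 2.11 λ).
Solving: λ (I_D1 V_DS2 − I_D2 V_DS1) = I_D2 − I_D1, so λ = (0.559 − 0.369) / (0.369 × 6.89 − 0.559 × 2.11) = 0.19 / 1.36 = 0.139 V⁻¹.

λ = 0.139 V⁻¹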